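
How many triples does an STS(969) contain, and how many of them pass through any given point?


An STS(v) is a 2-(v, 3, 1) BIBD: block size k = 3, λ = 1.
Replication: r(k − 1) = λ(v − 1) ⇒ r·2 = 969 − 1 = 968 ⇒ r = 484.
Block count: bk = vr ⇒ b·3 = 969·484 = 468996 ⇒ b = 156332.
(Check via b = v(v − 1)/6 = 969·968/6 = 937992/6 = 156332.)

r = 484, b = 156332.


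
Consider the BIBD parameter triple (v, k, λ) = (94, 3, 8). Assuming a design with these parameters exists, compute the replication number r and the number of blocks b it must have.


Any 2-(v, k, λ) BIBD satisfies two necessary conditions:
  (i)  Each point sits in r blocks, and counting incidences through any fixed point gives r(k − 1) = λ(v − 1), so r = λ(v − 1)/(k − 1).
  (ii) Total incidences bk = vr, so b = vr/k.
Step 1: r = λ(v − 1)/(k − 1) = 8·(94 − 1)/(3 − 1) = 8·93/2 = 744/2 = 372.
Step 2: b = vr/k = 94·372/3 = 34968/3 = 11656.
Check integrality: r = 372 ∈ Z ✓, b = 11656 ∈ Z ✓.
(These identities are necessary conditions: they determine r and b for any design with these parameters, but do not by themselves prove that one exists.)

r = 372, b = 11656.


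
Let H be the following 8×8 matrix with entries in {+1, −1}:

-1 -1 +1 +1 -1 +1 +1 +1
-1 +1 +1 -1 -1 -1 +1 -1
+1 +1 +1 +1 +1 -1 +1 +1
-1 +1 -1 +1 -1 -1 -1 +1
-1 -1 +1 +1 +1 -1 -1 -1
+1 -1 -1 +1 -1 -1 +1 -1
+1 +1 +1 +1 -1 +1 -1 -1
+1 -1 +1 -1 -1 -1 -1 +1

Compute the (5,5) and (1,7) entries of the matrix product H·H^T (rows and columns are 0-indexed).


Row 1 of H: [-1, 1, 1, -1, -1, -1, 1, -1].
Row 5 of H: [1, -1, -1, 1, -1, -1, 1, -1].
Row 7 of H: [1, -1, 1, -1, -1, -1, -1, 1].
(H·H^T)[5][5] = Σ_j H[5][j]·H[5][j] = (1)² + (-1)² + (-1)² + (1)² + (-1)² + (-1)² + (1)² + (-1)² = 1 + 1 + 1 + 1 + 1 + 1 + 1 + 1 = 8.
(H·H^T)[1][7] = Σ_j H[1][j]·H[7][j] = (-1)·(1) + (1)·(-1) + (1)·(1) + (-1)·(-1) + (-1)·(-1) + (-1)·(-1) + (1)·(-1) + (-1)·(1) = -1 + -1 + 1 + 1 + 1 + 1 + -1 + -1 = 0.
So rows 1 and 7 are orthogonal; the diagonal entry equals n = 8.

(5,5) entry = 8; (1,7) entry = 0.


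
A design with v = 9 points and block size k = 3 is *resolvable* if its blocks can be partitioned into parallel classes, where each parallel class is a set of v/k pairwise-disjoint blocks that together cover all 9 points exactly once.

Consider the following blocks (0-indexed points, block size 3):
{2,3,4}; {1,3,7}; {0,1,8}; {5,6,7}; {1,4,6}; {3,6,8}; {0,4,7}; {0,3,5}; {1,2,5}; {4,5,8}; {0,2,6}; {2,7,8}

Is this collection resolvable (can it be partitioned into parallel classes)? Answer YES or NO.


v = 9, block size k = 3, number of blocks = 12.
For resolvability, blocks must partition into parallel classes of size v/k = 3.
Total blocks must therefore be a multiple of 3: 12 = 3·4 + 0 ⇒ divisible ✓.
Greedy packing gives 4 candidate class(es). Each should be a full parallel class (size 3, covers all 9 points).
  Class 1 (3 blocks): {2,3,4}; {0,1,8}; {5,6,7}. Points covered: [0, 1, 2, 3, 4, 5, 6, 7, 8].
  Class 2 (3 blocks): {1,3,7}; {4,5,8}; {0,2,6}. Points covered: [0, 1, 2, 3, 4, 5, 6, 7, 8].
  Class 3 (3 blocks): {1,4,6}; {0,3,5}; {2,7,8}. Points covered: [0, 1, 2, 3, 4, 5, 6, 7, 8].
  Class 4 (3 blocks): {3,6,8}; {0,4,7}; {1,2,5}. Points covered: [0, 1, 2, 3, 4, 5, 6, 7, 8].
All classes full (size 3)? YES. All classes cover every point? YES.
Resolvable? YES.

YES


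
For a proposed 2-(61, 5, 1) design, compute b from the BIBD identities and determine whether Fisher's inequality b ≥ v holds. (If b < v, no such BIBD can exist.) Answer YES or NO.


r = λ(v − 1)/(k − 1) = 1·60/4 = 15.
b = vr/k = 61·15/5 = 183.
Fisher's inequality: b ≥ v ⇔ 183 ≥ 61? YES.

YES


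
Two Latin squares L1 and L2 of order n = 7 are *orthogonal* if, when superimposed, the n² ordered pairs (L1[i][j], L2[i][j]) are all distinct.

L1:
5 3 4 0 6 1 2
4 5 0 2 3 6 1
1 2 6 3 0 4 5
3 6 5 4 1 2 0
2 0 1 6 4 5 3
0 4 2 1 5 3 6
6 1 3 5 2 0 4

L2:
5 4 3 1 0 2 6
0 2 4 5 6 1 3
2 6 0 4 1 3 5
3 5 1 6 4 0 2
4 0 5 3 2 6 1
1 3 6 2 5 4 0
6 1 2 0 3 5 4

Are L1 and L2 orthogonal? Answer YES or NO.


Form the n² = 49 superimposed pairs (L1[i][j], L2[i][j]), row by row (rows and columns indexed from 0):
row 0: (5,5) (3,4) (4,3) (0,1) (6,0) (1,2) (2,6)
row 1: (4,0) (5,2) (0,4) (2,5) (3,6) (6,1) (1,3)
row 2: (1,2) (2,6) (6,0) (3,4) (0,1) (4,3) (5,5)
row 3: (3,3) (6,5) (5,1) (4,6) (1,4) (2,0) (0,2)
row 4: (2,4) (0,0) (1,5) (6,3) (4,2) (5,6) (3,1)
row 5: (0,1) (4,3) (2,6) (1,2) (5,5) (3,4) (6,0)
row 6: (6,6) (1,1) (3,2) (5,0) (2,3) (0,5) (4,4)
Orthogonality requires all 49 pairs distinct.
But the pair (1,2) repeats: cell (0,5) has L1 = 1, L2 = 2, and cell (2,0) has L1 = 1, L2 = 2.
A repeated pair means some other pair never occurs (only 35 distinct pairs out of 49), so the squares are not orthogonal.
Conclusion: NO.

NO


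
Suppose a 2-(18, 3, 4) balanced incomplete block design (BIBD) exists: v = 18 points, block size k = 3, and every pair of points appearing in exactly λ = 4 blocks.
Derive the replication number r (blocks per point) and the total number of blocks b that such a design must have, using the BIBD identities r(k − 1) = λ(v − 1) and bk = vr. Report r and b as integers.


Any 2-(v, k, λ) BIBD satisfies two necessary conditions:
  (i)  Each point sits in r blocks, and counting incidences through any fixed point gives r(k − 1) = λ(v − 1), so r = λ(v − 1)/(k − 1).
  (ii) Total incidences bk = vr, so b = vr/k.
Step 1: r = λ(v − 1)/(k − 1) = 4·(18 − 1)/(3 − 1) = 4·17/2 = 68/2 = 34.
Step 2: b = vr/k = 18·34/3 = 612/3 = 204.
Check integrality: r = 34 ∈ Z ✓, b = 204 ∈ Z ✓.
(These identities are necessary conditions: they determine r and b for any design with these parameters, but do not by themselves prove that one exists.)

r = 34, b = 204.


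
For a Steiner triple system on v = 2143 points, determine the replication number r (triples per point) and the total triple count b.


An STS(v) is a 2-(v, 3, 1) BIBD: block size k = 3, λ = 1.
Replication: r(k − 1) = λ(v − 1) ⇒ r·2 = 2143 − 1 = 2142 ⇒ r = 1071.
Block count: b = v(v − 1)/6 = 2143·2142/6 = 4590306/6 = 765051.
(Check via bk = vr: 765051·3 = 2295153 = 2143·1071 = 2295153 ✓.)

r = 1071, b = 765051.


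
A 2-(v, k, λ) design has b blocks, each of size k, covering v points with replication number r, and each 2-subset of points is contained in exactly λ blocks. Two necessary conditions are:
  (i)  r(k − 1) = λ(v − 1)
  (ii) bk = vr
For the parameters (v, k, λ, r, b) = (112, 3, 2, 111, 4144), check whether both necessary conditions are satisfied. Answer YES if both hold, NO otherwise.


Condition (i): r(k − 1) = 111·2 = 222; λ(v − 1) = 2·111 = 222. Match? YES.
Condition (ii): bk = 4144·3 = 12432; vr = 112·111 = 12432. Match? YES.
Both conditions hold? YES.

YES


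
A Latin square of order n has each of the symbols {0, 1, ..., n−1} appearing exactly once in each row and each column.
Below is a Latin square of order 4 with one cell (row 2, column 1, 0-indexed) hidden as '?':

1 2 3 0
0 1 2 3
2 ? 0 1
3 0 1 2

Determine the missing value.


Row 2 contains symbols [0, 1, 2] — missing [3].
Column 1 contains symbols [0, 1, 2] — missing [3].
The missing symbol must appear in both missing sets; intersection = [3].
Therefore the hidden value is 3.

Missing value = 3.


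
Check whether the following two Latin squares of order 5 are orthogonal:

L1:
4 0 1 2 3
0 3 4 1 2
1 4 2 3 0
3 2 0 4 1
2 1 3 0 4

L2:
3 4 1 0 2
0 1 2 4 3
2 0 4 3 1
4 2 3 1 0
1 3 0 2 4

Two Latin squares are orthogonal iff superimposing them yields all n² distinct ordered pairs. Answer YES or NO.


Form the n² = 25 superimposed pairs (L1[i][j], L2[i][j]), row by row (rows and columns indexed from 0):
row 0: (4,3) (0,4) (1,1) (2,0) (3,2)
row 1: (0,0) (3,1) (4,2) (1,4) (2,3)
row 2: (1,2) (4,0) (2,4) (3,3) (0,1)
row 3: (3,4) (2,2) (0,3) (4,1) (1,0)
row 4: (2,1) (1,3) (3,0) (0,2) (4,4)
Orthogonality requires all 25 pairs distinct.
Check by first coordinate: for each symbol s of L1, list the L2 entries in the n cells where L1 = s; they must all differ.
  L1 = 0: L2 entries (in reading order) 4, 0, 1, 3, 2 — all 5 distinct ✓
  L1 = 1: L2 entries (in reading order) 1, 4, 2, 0, 3 — all 5 distinct ✓
  L1 = 2: L2 entries (in reading order) 0, 3, 4, 2, 1 — all 5 distinct ✓
  L1 = 3: L2 entries (in reading order) 2, 1, 3, 4, 0 — all 5 distinct ✓
  L1 = 4: L2 entries (in reading order) 3, 2, 0, 1, 4 — all 5 distinct ✓
Every symbol of L1 meets every symbol of L2 exactly once, so all 25 pairs are distinct (25 of 25).
Conclusion: YES.

YES


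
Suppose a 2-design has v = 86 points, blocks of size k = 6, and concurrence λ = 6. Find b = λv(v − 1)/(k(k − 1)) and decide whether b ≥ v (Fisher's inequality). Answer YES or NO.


r = λ(v − 1)/(k − 1) = 6·85/5 = 102.
b = vr/k = 86·102/6 = 1462.
Fisher's inequality: b ≥ v ⇔ 1462 ≥ 86? YES.

YES


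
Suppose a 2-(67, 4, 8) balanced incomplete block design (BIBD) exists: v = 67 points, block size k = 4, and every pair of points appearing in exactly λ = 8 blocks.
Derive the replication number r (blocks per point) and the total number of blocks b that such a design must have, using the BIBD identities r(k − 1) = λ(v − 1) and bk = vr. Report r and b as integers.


Any 2-(v, k, λ) BIBD satisfies two necessary conditions:
  (i)  Each point sits in r blocks, and counting incidences through any fixed point gives r(k − 1) = λ(v − 1), so r = λ(v − 1)/(k − 1).
  (ii) Total incidences bk = vr, so b = vr/k.
Step 1: r = λ(v − 1)/(k − 1) = 8·(67 − 1)/(4 − 1) = 8·66/3 = 528/3 = 176.
Step 2: b = vr/k = 67·176/4 = 11792/4 = 2948.
Check integrality: r = 176 ∈ Z ✓, b = 2948 ∈ Z ✓.
(These identities are necessary conditions: they determine r and b for any design with these parameters, but do not by themselves prove that one exists.)

r = 176, b = 2948.


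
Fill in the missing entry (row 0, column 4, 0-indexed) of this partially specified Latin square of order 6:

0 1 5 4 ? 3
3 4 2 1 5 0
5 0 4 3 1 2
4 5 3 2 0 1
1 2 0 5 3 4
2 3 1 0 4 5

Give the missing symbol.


Row 0 contains symbols [0, 1, 3, 4, 5] — missing [2].
Column 4 contains symbols [0, 1, 3, 4, 5] — missing [2].
The missing symbol must appear in both missing sets; intersection = [2].
Therefore the hidden value is 2.

Missing value = 2.


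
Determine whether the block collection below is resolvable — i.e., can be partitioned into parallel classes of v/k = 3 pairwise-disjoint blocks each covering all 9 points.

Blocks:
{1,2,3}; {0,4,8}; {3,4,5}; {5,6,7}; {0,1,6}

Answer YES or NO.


v = 9, block size k = 3, number of blocks = 5.
For resolvability, blocks must partition into parallel classes of size v/k = 3.
Total blocks must therefore be a multiple of 3: 5 = 3·1 + 2 ⇒ not divisible ✗.
Resolvable? NO.

NO


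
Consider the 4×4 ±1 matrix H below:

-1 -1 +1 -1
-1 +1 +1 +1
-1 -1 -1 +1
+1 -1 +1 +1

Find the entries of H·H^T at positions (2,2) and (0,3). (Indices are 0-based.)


Row 0 of H: [-1, -1, 1, -1].
Row 2 of H: [-1, -1, -1, 1].
Row 3 of H: [1, -1, 1, 1].
(H·H^T)[2][2] = Σ_j H[2][j]·H[2][j] = (-1)² + (-1)² + (-1)² + (1)² = 1 + 1 + 1 + 1 = 4.
(H·H^T)[0][3] = Σ_j H[0][j]·H[3][j] = (-1)·(1) + (-1)·(-1) + (1)·(1) + (-1)·(1) = -1 + 1 + 1 + -1 = 0.
So rows 0 and 3 are orthogonal; the diagonal entry equals n = 4.

(2,2) entry = 4; (0,3) entry = 0.


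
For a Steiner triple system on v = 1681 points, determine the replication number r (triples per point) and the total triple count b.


An STS(v) is a 2-(v, 3, 1) BIBD: block size k = 3, λ = 1.
Replication: r(k − 1) = λ(v − 1) ⇒ r·2 = 1681 − 1 = 1680 ⇒ r = 840.
Block count: bk = vr ⇒ b·3 = 1681·840 = 1412040 ⇒ b = 470680.

r = 840, b = 470680.


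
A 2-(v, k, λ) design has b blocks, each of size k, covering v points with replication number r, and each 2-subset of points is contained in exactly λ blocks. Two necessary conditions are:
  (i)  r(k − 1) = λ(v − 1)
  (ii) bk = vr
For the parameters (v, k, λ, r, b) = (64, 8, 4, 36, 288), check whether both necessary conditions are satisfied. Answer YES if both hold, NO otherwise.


Condition (i): r(k − 1) = 36·7 = 252; λ(v − 1) = 4·63 = 252. Match? YES.
Condition (ii): bk = 288·8 = 2304; vr = 64·36 = 2304. Match? YES.
Both conditions hold? YES.

YES


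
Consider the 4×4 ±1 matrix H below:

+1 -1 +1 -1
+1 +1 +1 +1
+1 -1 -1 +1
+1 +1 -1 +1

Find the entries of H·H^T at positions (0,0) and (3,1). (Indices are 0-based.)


Row 0 of H: [1, -1, 1, -1].
Row 1 of H: [1, 1, 1, 1].
Row 3 of H: [1, 1, -1, 1].
(H·H^T)[0][0] = Σ_j H[0][j]·H[0][j] = (1)² + (-1)² + (1)² + (-1)² = 1 + 1 + 1 + 1 = 4.
(H·H^T)[3][1] = Σ_j H[3][j]·H[1][j] = (1)·(1) + (1)·(1) + (-1)·(1) + (1)·(1) = 1 + 1 + -1 + 1 = 2.
Rows 3 and 1 are not orthogonal (dot product = 2 ≠ 0), so H is not a Hadamard matrix.

(0,0) entry = 4; (3,1) entry = 2.


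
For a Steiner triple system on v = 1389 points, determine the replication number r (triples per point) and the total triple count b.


An STS(v) is a 2-(v, 3, 1) BIBD: block size k = 3, λ = 1.
Replication: r(k − 1) = λ(v − 1) ⇒ r·2 = 1389 − 1 = 1388 ⇒ r = 694.
Block count: bk = vr ⇒ b·3 = 1389·694 = 963966 ⇒ b = 321322.
(Check via b = v(v − 1)/6 = 1389·1388/6 = 1927932/6 = 321322.)

r = 694, b = 321322.


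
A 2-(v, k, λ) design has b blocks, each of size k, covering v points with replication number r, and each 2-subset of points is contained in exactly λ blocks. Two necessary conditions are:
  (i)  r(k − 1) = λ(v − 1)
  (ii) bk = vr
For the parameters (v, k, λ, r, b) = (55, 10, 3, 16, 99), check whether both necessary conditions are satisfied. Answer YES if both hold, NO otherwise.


Condition (i): r(k − 1) = 16·9 = 144; λ(v − 1) = 3·54 = 162. Match? NO.
Condition (ii): bk = 99·10 = 990; vr = 55·16 = 880. Match? NO.
Both conditions hold? NO.

NO


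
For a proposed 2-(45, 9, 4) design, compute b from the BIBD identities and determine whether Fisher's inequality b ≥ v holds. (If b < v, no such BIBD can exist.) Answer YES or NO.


r = λ(v − 1)/(k − 1) = 4·44/8 = 22.
b = vr/k = 45·22/9 = 110.
Fisher's inequality: b ≥ v ⇔ 110 ≥ 45? YES.

YES


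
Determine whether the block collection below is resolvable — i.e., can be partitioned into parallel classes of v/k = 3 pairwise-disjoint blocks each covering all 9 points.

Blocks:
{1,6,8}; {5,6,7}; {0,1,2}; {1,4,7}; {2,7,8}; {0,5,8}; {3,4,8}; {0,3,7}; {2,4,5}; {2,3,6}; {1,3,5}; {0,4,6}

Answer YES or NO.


v = 9, block size k = 3, number of blocks = 12.
For resolvability, blocks must partition into parallel classes of size v/k = 3.
Total blocks must therefore be a multiple of 3: 12 = 3·4 + 0 ⇒ divisible ✓.
Greedy packing gives 4 candidate class(es). Each should be a full parallel class (size 3, covers all 9 points).
  Class 1 (3 blocks): {1,6,8}; {0,3,7}; {2,4,5}. Points covered: [0, 1, 2, 3, 4, 5, 6, 7, 8].
  Class 2 (3 blocks): {5,6,7}; {0,1,2}; {3,4,8}. Points covered: [0, 1, 2, 3, 4, 5, 6, 7, 8].
  Class 3 (3 blocks): {1,4,7}; {0,5,8}; {2,3,6}. Points covered: [0, 1, 2, 3, 4, 5, 6, 7, 8].
  Class 4 (3 blocks): {2,7,8}; {1,3,5}; {0,4,6}. Points covered: [0, 1, 2, 3, 4, 5, 6, 7, 8].
All classes full (size 3)? YES. All classes cover every point? YES.
Resolvable? YES.

YES


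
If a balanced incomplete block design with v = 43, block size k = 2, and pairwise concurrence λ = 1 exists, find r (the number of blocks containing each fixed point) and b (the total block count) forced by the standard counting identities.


Any 2-(v, k, λ) BIBD satisfies two necessary conditions:
  (i)  Each point sits in r blocks, and counting incidences through any fixed point gives r(k − 1) = λ(v − 1), so r = λ(v − 1)/(k − 1).
  (ii) Total incidences bk = vr, so b = vr/k.
Step 1: r = λ(v − 1)/(k − 1) = 1·(43 − 1)/(2 − 1) = 1·42/1 = 42/1 = 42.
Step 2: b = vr/k = 43·42/2 = 1806/2 = 903.
Check integrality: r = 42 ∈ Z ✓, b = 903 ∈ Z ✓.
(These identities are necessary conditions: they determine r and b for any design with these parameters, but do not by themselves prove that one exists.)

r = 42, b = 903.


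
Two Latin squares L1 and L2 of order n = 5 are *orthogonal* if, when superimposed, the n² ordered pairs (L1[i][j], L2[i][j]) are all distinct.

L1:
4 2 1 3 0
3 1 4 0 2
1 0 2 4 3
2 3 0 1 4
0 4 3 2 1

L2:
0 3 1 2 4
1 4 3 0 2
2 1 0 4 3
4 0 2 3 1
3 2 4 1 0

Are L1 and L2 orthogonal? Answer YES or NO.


Form the n² = 25 superimposed pairs (L1[i][j], L2[i][j]), row by row (rows and columns indexed from 0):
row 0: (4,0) (2,3) (1,1) (3,2) (0,4)
row 1: (3,1) (1,4) (4,3) (0,0) (2,2)
row 2: (1,2) (0,1) (2,0) (4,4) (3,3)
row 3: (2,4) (3,0) (0,2) (1,3) (4,1)
row 4: (0,3) (4,2) (3,4) (2,1) (1,0)
Orthogonality requires all 25 pairs distinct.
Check by first coordinate: for each symbol s of L1, list the L2 entries in the n cells where L1 = s; they must all differ.
  L1 = 0: L2 entries (in reading order) 4, 0, 1, 2, 3 — all 5 distinct ✓
  L1 = 1: L2 entries (in reading order) 1, 4, 2, 3, 0 — all 5 distinct ✓
  L1 = 2: L2 entries (in reading order) 3, 2, 0, 4, 1 — all 5 distinct ✓
  L1 = 3: L2 entries (in reading order) 2, 1, 3, 0, 4 — all 5 distinct ✓
  L1 = 4: L2 entries (in reading order) 0, 3, 4, 1, 2 — all 5 distinct ✓
Every symbol of L1 meets every symbol of L2 exactly once, so all 25 pairs are distinct (25 of 25).
Conclusion: YES.

YES


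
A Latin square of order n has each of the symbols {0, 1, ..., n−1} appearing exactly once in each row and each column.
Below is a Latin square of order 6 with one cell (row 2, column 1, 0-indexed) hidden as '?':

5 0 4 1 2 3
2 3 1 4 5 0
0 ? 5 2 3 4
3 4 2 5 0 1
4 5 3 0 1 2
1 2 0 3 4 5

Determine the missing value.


Row 2 contains symbols [0, 2, 3, 4, 5] — missing [1].
Column 1 contains symbols [0, 2, 3, 4, 5] — missing [1].
The missing symbol must appear in both missing sets; intersection = [1].
Therefore the hidden value is 1.

Missing value = 1.


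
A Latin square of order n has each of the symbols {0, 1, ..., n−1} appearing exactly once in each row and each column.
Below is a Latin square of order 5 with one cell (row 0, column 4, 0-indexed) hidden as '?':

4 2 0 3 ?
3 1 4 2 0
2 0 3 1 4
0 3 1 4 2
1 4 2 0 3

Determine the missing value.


Row 0 contains symbols [0, 2, 3, 4] — missing [1].
Column 4 contains symbols [0, 2, 3, 4] — missing [1].
The missing symbol must appear in both missing sets; intersection = [1].
Therefore the hidden value is 1.

Missing value = 1.


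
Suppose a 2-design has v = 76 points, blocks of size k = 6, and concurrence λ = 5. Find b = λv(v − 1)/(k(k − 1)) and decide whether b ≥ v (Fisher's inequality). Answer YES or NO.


b = λv(v − 1)/(k(k − 1)) = 5·76·75/(6·5) = 28500/30 = 950.
Compare with v = 76: b ≥ v, so Fisher's inequality holds.

YES


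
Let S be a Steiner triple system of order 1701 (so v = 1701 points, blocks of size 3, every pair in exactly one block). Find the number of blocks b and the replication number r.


An STS(v) is a 2-(v, 3, 1) BIBD: block size k = 3, λ = 1.
Replication: r(k − 1) = λ(v − 1) ⇒ r·2 = 1701 − 1 = 1700 ⇒ r = 850.
Block count: b = v(v − 1)/6 = 1701·1700/6 = 2891700/6 = 481950.
(Check via bk = vr: 481950·3 = 1445850 = 1701·850 = 1445850 ✓.)

r = 850, b = 481950.


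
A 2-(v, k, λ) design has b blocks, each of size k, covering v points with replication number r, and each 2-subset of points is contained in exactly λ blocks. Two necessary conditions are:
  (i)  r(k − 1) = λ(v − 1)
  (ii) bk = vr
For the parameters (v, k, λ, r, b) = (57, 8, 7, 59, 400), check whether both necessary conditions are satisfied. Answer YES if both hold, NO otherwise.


Condition (i): r(k − 1) = 59·7 = 413; λ(v − 1) = 7·56 = 392. Match? NO.
Condition (ii): bk = 400·8 = 3200; vr = 57·59 = 3363. Match? NO.
Both conditions hold? NO.

NO


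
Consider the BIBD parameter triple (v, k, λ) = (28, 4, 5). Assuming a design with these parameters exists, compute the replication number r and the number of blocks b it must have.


Any 2-(v, k, λ) BIBD satisfies two necessary conditions:
  (i)  Each point sits in r blocks, and counting incidences through any fixed point gives r(k − 1) = λ(v − 1), so r = λ(v − 1)/(k − 1).
  (ii) Total incidences bk = vr, so b = vr/k.
Step 1: r = λ(v − 1)/(k − 1) = 5·(28 − 1)/(4 − 1) = 5·27/3 = 135/3 = 45.
Step 2: b = vr/k = 28·45/4 = 1260/4 = 315.
Check integrality: r = 45 ∈ Z ✓, b = 315 ∈ Z ✓.
(These identities are necessary conditions: they determine r and b for any design with these parameters, but do not by themselves prove that one exists.)

r = 45, b = 315.


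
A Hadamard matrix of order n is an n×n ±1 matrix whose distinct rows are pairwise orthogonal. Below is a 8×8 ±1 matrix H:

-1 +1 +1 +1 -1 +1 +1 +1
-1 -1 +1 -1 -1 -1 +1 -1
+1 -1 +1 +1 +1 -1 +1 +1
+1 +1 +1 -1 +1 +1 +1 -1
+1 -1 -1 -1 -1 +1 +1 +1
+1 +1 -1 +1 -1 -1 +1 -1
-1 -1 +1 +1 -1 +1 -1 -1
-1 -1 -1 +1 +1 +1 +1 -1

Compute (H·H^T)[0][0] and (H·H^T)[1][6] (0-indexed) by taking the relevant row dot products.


Row 0 of H: [-1, 1, 1, 1, -1, 1, 1, 1].
Row 1 of H: [-1, -1, 1, -1, -1, -1, 1, -1].
Row 6 of H: [-1, -1, 1, 1, -1, 1, -1, -1].
(H·H^T)[0][0] = Σ_j H[0][j]·H[0][j] = (-1)² + (1)² + (1)² + (1)² + (-1)² + (1)² + (1)² + (1)² = 1 + 1 + 1 + 1 + 1 + 1 + 1 + 1 = 8.
(H·H^T)[1][6] = Σ_j H[1][j]·H[6][j] = (-1)·(-1) + (-1)·(-1) + (1)·(1) + (-1)·(1) + (-1)·(-1) + (-1)·(1) + (1)·(-1) + (-1)·(-1) = 1 + 1 + 1 + -1 + 1 + -1 + -1 + 1 = 2.
Rows 1 and 6 are not orthogonal (dot product = 2 ≠ 0), so H is not a Hadamard matrix.

(0,0) entry = 8; (1,6) entry = 2.


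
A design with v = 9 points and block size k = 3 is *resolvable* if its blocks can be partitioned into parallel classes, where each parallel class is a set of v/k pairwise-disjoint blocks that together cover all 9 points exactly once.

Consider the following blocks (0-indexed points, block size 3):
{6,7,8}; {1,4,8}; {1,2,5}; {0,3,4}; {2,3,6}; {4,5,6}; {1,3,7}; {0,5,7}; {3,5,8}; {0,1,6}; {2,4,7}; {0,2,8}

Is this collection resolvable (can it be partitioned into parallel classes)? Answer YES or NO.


v = 9, block size k = 3, number of blocks = 12.
For resolvability, blocks must partition into parallel classes of size v/k = 3.
Total blocks must therefore be a multiple of 3: 12 = 3·4 + 0 ⇒ divisible ✓.
Greedy packing gives 4 candidate class(es). Each should be a full parallel class (size 3, covers all 9 points).
  Class 1 (3 blocks): {6,7,8}; {1,2,5}; {0,3,4}. Points covered: [0, 1, 2, 3, 4, 5, 6, 7, 8].
  Class 2 (3 blocks): {1,4,8}; {2,3,6}; {0,5,7}. Points covered: [0, 1, 2, 3, 4, 5, 6, 7, 8].
  Class 3 (3 blocks): {4,5,6}; {1,3,7}; {0,2,8}. Points covered: [0, 1, 2, 3, 4, 5, 6, 7, 8].
  Class 4 (3 blocks): {3,5,8}; {0,1,6}; {2,4,7}. Points covered: [0, 1, 2, 3, 4, 5, 6, 7, 8].
All classes full (size 3)? YES. All classes cover every point? YES.
Resolvable? YES.

YES


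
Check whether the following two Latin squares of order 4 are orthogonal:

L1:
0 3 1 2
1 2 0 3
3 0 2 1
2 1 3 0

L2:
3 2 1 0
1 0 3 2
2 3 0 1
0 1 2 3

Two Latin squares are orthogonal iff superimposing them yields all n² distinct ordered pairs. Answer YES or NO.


Form the n² = 16 superimposed pairs (L1[i][j], L2[i][j]), row by row (rows and columns indexed from 0):
row 0: (0,3) (3,2) (1,1) (2,0)
row 1: (1,1) (2,0) (0,3) (3,2)
row 2: (3,2) (0,3) (2,0) (1,1)
row 3: (2,0) (1,1) (3,2) (0,3)
Orthogonality requires all 16 pairs distinct.
But the pair (1,1) repeats: cell (0,2) has L1 = 1, L2 = 1, and cell (1,0) has L1 = 1, L2 = 1.
A repeated pair means some other pair never occurs (only 4 distinct pairs out of 16), so the squares are not orthogonal.
Conclusion: NO.

NO


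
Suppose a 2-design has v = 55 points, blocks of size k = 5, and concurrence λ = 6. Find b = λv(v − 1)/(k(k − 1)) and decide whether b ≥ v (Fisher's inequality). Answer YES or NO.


r = λ(v − 1)/(k − 1) = 6·54/4 = 81.
b = vr/k = 55·81/5 = 891.
Fisher's inequality: b ≥ v ⇔ 891 ≥ 55? YES.

YES


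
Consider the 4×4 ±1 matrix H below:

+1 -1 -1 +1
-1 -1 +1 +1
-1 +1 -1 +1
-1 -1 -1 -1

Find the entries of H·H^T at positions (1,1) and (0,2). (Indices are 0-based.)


Row 0 of H: [1, -1, -1, 1].
Row 1 of H: [-1, -1, 1, 1].
Row 2 of H: [-1, 1, -1, 1].
(H·H^T)[1][1] = Σ_j H[1][j]·H[1][j] = (-1)² + (-1)² + (1)² + (1)² = 1 + 1 + 1 + 1 = 4.
(H·H^T)[0][2] = Σ_j H[0][j]·H[2][j] = (1)·(-1) + (-1)·(1) + (-1)·(-1) + (1)·(1) = -1 + -1 + 1 + 1 = 0.
So rows 0 and 2 are orthogonal; the diagonal entry equals n = 4.

(1,1) entry = 4; (0,2) entry = 0.


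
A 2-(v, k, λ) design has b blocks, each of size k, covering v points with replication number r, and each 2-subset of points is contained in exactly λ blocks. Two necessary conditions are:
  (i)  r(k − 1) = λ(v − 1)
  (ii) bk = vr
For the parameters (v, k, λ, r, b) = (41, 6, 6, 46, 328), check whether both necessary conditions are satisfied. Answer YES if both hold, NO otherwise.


Condition (i): r(k − 1) = 46·5 = 230; λ(v − 1) = 6·40 = 240. Match? NO.
Condition (ii): bk = 328·6 = 1968; vr = 41·46 = 1886. Match? NO.
Both conditions hold? NO.

NO


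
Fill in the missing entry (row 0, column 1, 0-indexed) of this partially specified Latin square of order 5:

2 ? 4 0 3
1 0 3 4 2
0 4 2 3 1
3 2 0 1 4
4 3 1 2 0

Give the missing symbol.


Row 0 contains symbols [0, 2, 3, 4] — missing [1].
Column 1 contains symbols [0, 2, 3, 4] — missing [1].
The missing symbol must appear in both missing sets; intersection = [1].
Therefore the hidden value is 1.

Missing value = 1.


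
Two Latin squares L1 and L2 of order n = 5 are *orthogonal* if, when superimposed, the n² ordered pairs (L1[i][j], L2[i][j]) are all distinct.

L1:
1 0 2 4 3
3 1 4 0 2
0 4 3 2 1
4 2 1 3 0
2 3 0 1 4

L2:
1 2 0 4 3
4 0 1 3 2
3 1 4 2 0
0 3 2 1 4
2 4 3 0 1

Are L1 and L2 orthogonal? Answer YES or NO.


Form the n² = 25 superimposed pairs (L1[i][j], L2[i][j]), row by row (rows and columns indexed from 0):
row 0: (1,1) (0,2) (2,0) (4,4) (3,3)
row 1: (3,4) (1,0) (4,1) (0,3) (2,2)
row 2: (0,3) (4,1) (3,4) (2,2) (1,0)
row 3: (4,0) (2,3) (1,2) (3,1) (0,4)
row 4: (2,2) (3,4) (0,3) (1,0) (4,1)
Orthogonality requires all 25 pairs distinct.
But the pair (0,3) repeats: cell (1,3) has L1 = 0, L2 = 3, and cell (2,0) has L1 = 0, L2 = 3.
A repeated pair means some other pair never occurs (only 15 distinct pairs out of 25), so the squares are not orthogonal.
Conclusion: NO.

NO


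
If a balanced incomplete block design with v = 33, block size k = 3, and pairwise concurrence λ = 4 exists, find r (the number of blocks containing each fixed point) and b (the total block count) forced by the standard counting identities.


Any 2-(v, k, λ) BIBD satisfies two necessary conditions:
  (i)  Each point sits in r blocks, and counting incidences through any fixed point gives r(k − 1) = λ(v − 1), so r = λ(v − 1)/(k − 1).
  (ii) Total incidences bk = vr, so b = vr/k.
Step 1: r = λ(v − 1)/(k − 1) = 4·(33 − 1)/(3 − 1) = 4·32/2 = 128/2 = 64.
Step 2: b = vr/k = 33·64/3 = 2112/3 = 704.
Check integrality: r = 64 ∈ Z ✓, b = 704 ∈ Z ✓.
(These identities are necessary conditions: they determine r and b for any design with these parameters, but do not by themselves prove that one exists.)

r = 64, b = 704.


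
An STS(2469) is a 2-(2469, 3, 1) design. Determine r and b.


An STS(v) is a 2-(v, 3, 1) BIBD: block size k = 3, λ = 1.
Replication: r(k − 1) = λ(v − 1) ⇒ r·2 = 2469 − 1 = 2468 ⇒ r = 1234.
Block count: bk = vr ⇒ b·3 = 2469·1234 = 3046746 ⇒ b = 1015582.
(Check via b = v(v − 1)/6 = 2469·2468/6 = 6093492/6 = 1015582.)

r = 1234, b = 1015582.


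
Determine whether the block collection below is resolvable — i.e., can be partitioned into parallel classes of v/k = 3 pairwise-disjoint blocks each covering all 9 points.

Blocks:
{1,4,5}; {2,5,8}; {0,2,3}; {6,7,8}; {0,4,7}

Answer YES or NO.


v = 9, block size k = 3, number of blocks = 5.
For resolvability, blocks must partition into parallel classes of size v/k = 3.
Total blocks must therefore be a multiple of 3: 5 = 3·1 + 2 ⇒ not divisible ✗.
Resolvable? NO.

NO


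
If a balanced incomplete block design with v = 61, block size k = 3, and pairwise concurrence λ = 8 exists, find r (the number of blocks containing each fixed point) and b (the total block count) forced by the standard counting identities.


Any 2-(v, k, λ) BIBD satisfies two necessary conditions:
  (i)  Each point sits in r blocks, and counting incidences through any fixed point gives r(k − 1) = λ(v − 1), so r = λ(v − 1)/(k − 1).
  (ii) Total incidences bk = vr, so b = vr/k.
Step 1: r = λ(v − 1)/(k − 1) = 8·(61 − 1)/(3 − 1) = 8·60/2 = 480/2 = 240.
Step 2: b = vr/k = 61·240/3 = 14640/3 = 4880.
Check integrality: r = 240 ∈ Z ✓, b = 4880 ∈ Z ✓.
(These identities are necessary conditions: they determine r and b for any design with these parameters, but do not by themselves prove that one exists.)

r = 240, b = 4880.


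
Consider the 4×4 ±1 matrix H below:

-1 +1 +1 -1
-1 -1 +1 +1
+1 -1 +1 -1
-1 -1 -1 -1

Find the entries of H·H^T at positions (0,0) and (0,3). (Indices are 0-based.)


Row 0 of H: [-1, 1, 1, -1].
Row 3 of H: [-1, -1, -1, -1].
(H·H^T)[0][0] = Σ_j H[0][j]·H[0][j] = (-1)² + (1)² + (1)² + (-1)² = 1 + 1 + 1 + 1 = 4.
(H·H^T)[0][3] = Σ_j H[0][j]·H[3][j] = (-1)·(-1) + (1)·(-1) + (1)·(-1) + (-1)·(-1) = 1 + -1 + -1 + 1 = 0.
So rows 0 and 3 are orthogonal; the diagonal entry equals n = 4.

(0,0) entry = 4; (0,3) entry = 0.


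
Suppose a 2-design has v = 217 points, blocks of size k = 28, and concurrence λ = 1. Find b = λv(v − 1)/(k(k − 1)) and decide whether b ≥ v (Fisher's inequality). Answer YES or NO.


b = λv(v − 1)/(k(k − 1)) = 1·217·216/(28·27) = 46872/756 = 62.
Compare with v = 217: b < v, so Fisher's inequality fails.

NO


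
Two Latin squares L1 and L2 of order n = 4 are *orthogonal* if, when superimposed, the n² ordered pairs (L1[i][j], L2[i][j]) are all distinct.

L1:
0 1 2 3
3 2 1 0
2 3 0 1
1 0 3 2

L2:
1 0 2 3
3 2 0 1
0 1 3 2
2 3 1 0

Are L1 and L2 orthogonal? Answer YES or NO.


Form the n² = 16 superimposed pairs (L1[i][j], L2[i][j]), row by row (rows and columns indexed from 0):
row 0: (0,1) (1,0) (2,2) (3,3)
row 1: (3,3) (2,2) (1,0) (0,1)
row 2: (2,0) (3,1) (0,3) (1,2)
row 3: (1,2) (0,3) (3,1) (2,0)
Orthogonality requires all 16 pairs distinct.
But the pair (3,3) repeats: cell (0,3) has L1 = 3, L2 = 3, and cell (1,0) has L1 = 3, L2 = 3.
A repeated pair means some other pair never occurs (only 8 distinct pairs out of 16), so the squares are not orthogonal.
Conclusion: NO.

NO


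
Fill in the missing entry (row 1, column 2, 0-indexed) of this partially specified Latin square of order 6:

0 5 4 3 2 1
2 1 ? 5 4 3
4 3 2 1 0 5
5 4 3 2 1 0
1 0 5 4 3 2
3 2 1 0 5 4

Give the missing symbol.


Row 1 contains symbols [1, 2, 3, 4, 5] — missing [0].
Column 2 contains symbols [1, 2, 3, 4, 5] — missing [0].
The missing symbol must appear in both missing sets; intersection = [0].
Therefore the hidden value is 0.

Missing value = 0.


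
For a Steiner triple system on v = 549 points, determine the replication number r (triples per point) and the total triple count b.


An STS(v) is a 2-(v, 3, 1) BIBD: block size k = 3, λ = 1.
Replication: r(k − 1) = λ(v − 1) ⇒ r·2 = 549 − 1 = 548 ⇒ r = 274.
Block count: b = v(v − 1)/6 = 549·548/6 = 300852/6 = 50142.
(Check via bk = vr: 50142·3 = 150426 = 549·274 = 150426 ✓.)

r = 274, b = 50142.


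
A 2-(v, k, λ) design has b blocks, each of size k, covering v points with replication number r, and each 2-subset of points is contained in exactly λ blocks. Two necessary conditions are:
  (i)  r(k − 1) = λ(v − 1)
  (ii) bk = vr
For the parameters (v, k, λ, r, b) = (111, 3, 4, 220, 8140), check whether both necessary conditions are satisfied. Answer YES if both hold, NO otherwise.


Condition (i): r(k − 1) = 220·2 = 440; λ(v − 1) = 4·110 = 440. Match? YES.
Condition (ii): bk = 8140·3 = 24420; vr = 111·220 = 24420. Match? YES.
Both conditions hold? YES.

YES


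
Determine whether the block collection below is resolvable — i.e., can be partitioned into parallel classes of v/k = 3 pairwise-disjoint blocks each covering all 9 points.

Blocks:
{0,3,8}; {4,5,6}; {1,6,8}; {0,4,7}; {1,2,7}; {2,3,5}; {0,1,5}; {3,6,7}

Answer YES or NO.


v = 9, block size k = 3, number of blocks = 8.
For resolvability, blocks must partition into parallel classes of size v/k = 3.
Total blocks must therefore be a multiple of 3: 8 = 3·2 + 2 ⇒ not divisible ✗.
Resolvable? NO.

NO


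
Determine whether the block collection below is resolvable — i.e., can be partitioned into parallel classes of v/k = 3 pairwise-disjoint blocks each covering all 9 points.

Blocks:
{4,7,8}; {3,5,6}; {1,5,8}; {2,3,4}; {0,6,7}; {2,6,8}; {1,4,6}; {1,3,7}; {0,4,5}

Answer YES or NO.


v = 9, block size k = 3, number of blocks = 9.
For resolvability, blocks must partition into parallel classes of size v/k = 3.
Total blocks must therefore be a multiple of 3: 9 = 3·3 + 0 ⇒ divisible ✓.
Consider block {4,7,8}. The only other block(s) in the collection disjoint from it are {3,5,6} — just 1 block(s). Any parallel class containing {4,7,8} would need 2 other blocks each disjoint from it, so no parallel class of size 3 can contain {4,7,8}.
Since every block must belong to some parallel class in a resolution, the collection cannot be partitioned into parallel classes.
Resolvable? NO.

NO


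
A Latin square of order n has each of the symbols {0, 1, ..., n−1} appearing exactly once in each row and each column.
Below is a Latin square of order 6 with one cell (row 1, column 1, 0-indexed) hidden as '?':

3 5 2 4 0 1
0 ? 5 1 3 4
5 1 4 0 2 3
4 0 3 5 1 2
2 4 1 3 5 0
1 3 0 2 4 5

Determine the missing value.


Row 1 contains symbols [0, 1, 3, 4, 5] — missing [2].
Column 1 contains symbols [0, 1, 3, 4, 5] — missing [2].
The missing symbol must appear in both missing sets; intersection = [2].
Therefore the hidden value is 2.

Missing value = 2.


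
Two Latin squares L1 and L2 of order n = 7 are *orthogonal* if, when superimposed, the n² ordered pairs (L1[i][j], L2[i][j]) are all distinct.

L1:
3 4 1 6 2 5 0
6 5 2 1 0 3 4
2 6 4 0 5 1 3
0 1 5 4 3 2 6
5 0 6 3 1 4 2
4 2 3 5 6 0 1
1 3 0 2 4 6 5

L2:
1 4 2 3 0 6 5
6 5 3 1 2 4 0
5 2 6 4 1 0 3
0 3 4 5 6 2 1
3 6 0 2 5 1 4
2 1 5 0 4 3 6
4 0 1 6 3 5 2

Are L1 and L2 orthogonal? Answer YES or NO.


Form the n² = 49 superimposed pairs (L1[i][j], L2[i][j]), row by row (rows and columns indexed from 0):
row 0: (3,1) (4,4) (1,2) (6,3) (2,0) (5,6) (0,5)
row 1: (6,6) (5,5) (2,3) (1,1) (0,2) (3,4) (4,0)
row 2: (2,5) (6,2) (4,6) (0,4) (5,1) (1,0) (3,3)
row 3: (0,0) (1,3) (5,4) (4,5) (3,6) (2,2) (6,1)
row 4: (5,3) (0,6) (6,0) (3,2) (1,5) (4,1) (2,4)
row 5: (4,2) (2,1) (3,5) (5,0) (6,4) (0,3) (1,6)
row 6: (1,4) (3,0) (0,1) (2,6) (4,3) (6,5) (5,2)
Orthogonality requires all 49 pairs distinct.
Check by first coordinate: for each symbol s of L1, list the L2 entries in the n cells where L1 = s; they must all differ.
  L1 = 0: L2 entries (in reading order) 5, 2, 4, 0, 6, 3, 1 — all 7 distinct ✓
  L1 = 1: L2 entries (in reading order) 2, 1, 0, 3, 5, 6, 4 — all 7 distinct ✓
  L1 = 2: L2 entries (in reading order) 0, 3, 5, 2, 4, 1, 6 — all 7 distinct ✓
  L1 = 3: L2 entries (in reading order) 1, 4, 3, 6, 2, 5, 0 — all 7 distinct ✓
  L1 = 4: L2 entries (in reading order) 4, 0, 6, 5, 1, 2, 3 — all 7 distinct ✓
  L1 = 5: L2 entries (in reading order) 6, 5, 1, 4, 3, 0, 2 — all 7 distinct ✓
  L1 = 6: L2 entries (in reading order) 3, 6, 2, 1, 0, 4, 5 — all 7 distinct ✓
Every symbol of L1 meets every symbol of L2 exactly once, so all 49 pairs are distinct (49 of 49).
Conclusion: YES.

YES


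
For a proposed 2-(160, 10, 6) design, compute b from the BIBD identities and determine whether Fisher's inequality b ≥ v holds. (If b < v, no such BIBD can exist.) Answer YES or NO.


b = λv(v − 1)/(k(k − 1)) = 6·160·159/(10·9) = 152640/90 = 1696.
Compare with v = 160: b ≥ v, so Fisher's inequality holds.

YES


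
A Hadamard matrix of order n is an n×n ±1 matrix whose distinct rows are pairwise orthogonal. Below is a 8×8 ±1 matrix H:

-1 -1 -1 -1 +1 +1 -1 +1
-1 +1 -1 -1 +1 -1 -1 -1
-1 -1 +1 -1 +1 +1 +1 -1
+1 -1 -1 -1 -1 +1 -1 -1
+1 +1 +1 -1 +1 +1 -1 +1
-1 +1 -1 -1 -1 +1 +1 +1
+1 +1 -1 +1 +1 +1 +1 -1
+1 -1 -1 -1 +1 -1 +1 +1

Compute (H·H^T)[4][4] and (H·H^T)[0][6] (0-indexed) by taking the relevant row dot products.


Row 0 of H: [-1, -1, -1, -1, 1, 1, -1, 1].
Row 4 of H: [1, 1, 1, -1, 1, 1, -1, 1].
Row 6 of H: [1, 1, -1, 1, 1, 1, 1, -1].
(H·H^T)[4][4] = Σ_j H[4][j]·H[4][j] = (1)² + (1)² + (1)² + (-1)² + (1)² + (1)² + (-1)² + (1)² = 1 + 1 + 1 + 1 + 1 + 1 + 1 + 1 = 8.
(H·H^T)[0][6] = Σ_j H[0][j]·H[6][j] = (-1)·(1) + (-1)·(1) + (-1)·(-1) + (-1)·(1) + (1)·(1) + (1)·(1) + (-1)·(1) + (1)·(-1) = -1 + -1 + 1 + -1 + 1 + 1 + -1 + -1 = -2.
Rows 0 and 6 are not orthogonal (dot product = -2 ≠ 0), so H is not a Hadamard matrix.

(4,4) entry = 8; (0,6) entry = -2.


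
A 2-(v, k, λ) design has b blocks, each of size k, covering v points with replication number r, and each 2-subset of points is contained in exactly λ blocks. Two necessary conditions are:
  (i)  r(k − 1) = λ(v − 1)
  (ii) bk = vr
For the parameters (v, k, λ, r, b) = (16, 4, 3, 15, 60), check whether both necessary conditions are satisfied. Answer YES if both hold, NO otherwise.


Condition (i): r(k − 1) = 15·3 = 45; λ(v − 1) = 3·15 = 45. Match? YES.
Condition (ii): bk = 60·4 = 240; vr = 16·15 = 240. Match? YES.
Both conditions hold? YES.

YES


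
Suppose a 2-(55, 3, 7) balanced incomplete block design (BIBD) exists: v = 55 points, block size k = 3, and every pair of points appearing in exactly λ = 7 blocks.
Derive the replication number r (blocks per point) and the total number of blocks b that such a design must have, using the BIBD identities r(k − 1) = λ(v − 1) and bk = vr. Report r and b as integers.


Any 2-(v, k, λ) BIBD satisfies two necessary conditions:
  (i)  Each point sits in r blocks, and counting incidences through any fixed point gives r(k − 1) = λ(v − 1), so r = λ(v − 1)/(k − 1).
  (ii) Total incidences bk = vr, so b = vr/k.
Step 1: r = λ(v − 1)/(k − 1) = 7·(55 − 1)/(3 − 1) = 7·54/2 = 378/2 = 189.
Step 2: b = vr/k = 55·189/3 = 10395/3 = 3465.
Check integrality: r = 189 ∈ Z ✓, b = 3465 ∈ Z ✓.
(These identities are necessary conditions: they determine r and b for any design with these parameters, but do not by themselves prove that one exists.)

r = 189, b = 3465.


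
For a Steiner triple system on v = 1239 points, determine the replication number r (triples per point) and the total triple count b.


An STS(v) is a 2-(v, 3, 1) BIBD: block size k = 3, λ = 1.
Replication: r(k − 1) = λ(v − 1) ⇒ r·2 = 1239 − 1 = 1238 ⇒ r = 619.
Block count: bk = vr ⇒ b·3 = 1239·619 = 766941 ⇒ b = 255647.

r = 619, b = 255647.


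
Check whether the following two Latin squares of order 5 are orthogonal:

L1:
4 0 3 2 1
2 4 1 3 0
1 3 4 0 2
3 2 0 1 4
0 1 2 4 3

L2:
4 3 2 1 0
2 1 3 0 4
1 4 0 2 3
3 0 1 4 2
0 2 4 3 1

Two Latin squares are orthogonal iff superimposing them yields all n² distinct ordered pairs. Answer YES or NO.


Form the n² = 25 superimposed pairs (L1[i][j], L2[i][j]), row by row (rows and columns indexed from 0):
row 0: (4,4) (0,3) (3,2) (2,1) (1,0)
row 1: (2,2) (4,1) (1,3) (3,0) (0,4)
row 2: (1,1) (3,4) (4,0) (0,2) (2,3)
row 3: (3,3) (2,0) (0,1) (1,4) (4,2)
row 4: (0,0) (1,2) (2,4) (4,3) (3,1)
Orthogonality requires all 25 pairs distinct.
Check by first coordinate: for each symbol s of L1, list the L2 entries in the n cells where L1 = s; they must all differ.
  L1 = 0: L2 entries (in reading order) 3, 4, 2, 1, 0 — all 5 distinct ✓
  L1 = 1: L2 entries (in reading order) 0, 3, 1, 4, 2 — all 5 distinct ✓
  L1 = 2: L2 entries (in reading order) 1, 2, 3, 0, 4 — all 5 distinct ✓
  L1 = 3: L2 entries (in reading order) 2, 0, 4, 3, 1 — all 5 distinct ✓
  L1 = 4: L2 entries (in reading order) 4, 1, 0, 2, 3 — all 5 distinct ✓
Every symbol of L1 meets every symbol of L2 exactly once, so all 25 pairs are distinct (25 of 25).
Conclusion: YES.

YES
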